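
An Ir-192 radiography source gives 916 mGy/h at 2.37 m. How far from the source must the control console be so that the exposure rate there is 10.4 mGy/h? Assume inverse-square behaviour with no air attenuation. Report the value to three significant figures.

Since intensity falls as 1/r², d₂ = d₁·√(I₁/I₂).
I₁/I₂ = 916/10.4 = 88.08, so d₂ = 2.37 × √88.08 = 22.24 m.

22.2 m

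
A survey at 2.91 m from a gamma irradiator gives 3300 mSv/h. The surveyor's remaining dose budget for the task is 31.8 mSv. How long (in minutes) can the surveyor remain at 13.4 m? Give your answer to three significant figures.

12.3 min

Intensity scales as (d₁/d₂)², so rate at 13.4 m:
3300 × (2.91/13.4)² = 3300 × 0.04716 = 155.6 mSv/h.
Stay time = 31.8 mSv ÷ 155.6 mSv/h = 0.2044 h = 12.26 min.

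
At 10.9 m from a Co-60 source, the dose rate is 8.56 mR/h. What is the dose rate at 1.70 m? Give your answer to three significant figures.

352 mR/h

Using I₁d₁² = I₂d₂², the rate at 1.70 m is
(10.9/1.70)² = 41.11, so 8.56 × 41.11 = 351.9 mR/h.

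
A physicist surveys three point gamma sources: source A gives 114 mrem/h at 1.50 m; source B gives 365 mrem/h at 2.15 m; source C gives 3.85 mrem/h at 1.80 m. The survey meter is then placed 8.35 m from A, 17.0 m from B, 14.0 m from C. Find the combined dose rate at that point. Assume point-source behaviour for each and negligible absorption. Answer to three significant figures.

9.58 mrem/h

Each source contributes Iᵢ·(dᵢ/rᵢ)²; contributions add.
A: 114 × (1.50/8.35)² = 3.679 mrem/h
B: 365 × (2.15/17.0)² = 5.838 mrem/h
C: 3.85 × (1.80/14.0)² = 0.06364 mrem/h
Total = 3.679 + 5.838 + 0.06364 = 9.581 mrem/h.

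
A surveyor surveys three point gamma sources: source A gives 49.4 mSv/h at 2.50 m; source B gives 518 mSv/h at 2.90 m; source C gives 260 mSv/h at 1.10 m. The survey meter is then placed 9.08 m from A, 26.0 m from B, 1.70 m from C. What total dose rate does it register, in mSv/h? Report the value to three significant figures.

Each source contributes Iᵢ·(dᵢ/rᵢ)²; contributions add.
A: 49.4 × (2.50/9.08)² = 3.745 mSv/h
B: 518 × (2.90/26.0)² = 6.444 mSv/h
C: 260 × (1.10/1.70)² = 108.9 mSv/h
Total = 3.745 + 6.444 + 108.9 = 119.1 mSv/h.

119 mSv/h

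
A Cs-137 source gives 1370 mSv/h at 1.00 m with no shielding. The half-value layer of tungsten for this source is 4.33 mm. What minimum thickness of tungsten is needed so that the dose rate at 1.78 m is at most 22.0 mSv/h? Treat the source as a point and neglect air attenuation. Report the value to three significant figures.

18.6 mm

At 1.78 m, distance alone gives 1370 × (1.00/1.78)² = 1370 × 0.3156 = 432.4 mSv/h.
Further attenuation needed: 432.4/22.0 = 19.65.
n = log₂(19.65) = 4.296 half-value layers.
Thickness = 4.296 × 4.33 mm = 18.60 mm.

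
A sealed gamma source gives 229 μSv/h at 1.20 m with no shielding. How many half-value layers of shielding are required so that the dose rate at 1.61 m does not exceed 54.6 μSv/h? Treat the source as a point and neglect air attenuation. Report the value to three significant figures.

At 1.61 m, distance alone gives (1.20/1.61)² = 0.5555, so 229 × 0.5555 = 127.2 μSv/h.
Further attenuation needed: 127.2/54.6 = 2.330.
n = log₂(2.330) = 1.220 half-value layers.

1.22 half-value layers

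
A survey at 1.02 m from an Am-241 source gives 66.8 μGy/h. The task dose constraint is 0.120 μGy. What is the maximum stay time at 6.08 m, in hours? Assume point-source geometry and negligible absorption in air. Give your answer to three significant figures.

Intensity scales as (d₁/d₂)², so rate at 6.08 m:
66.8 × (1.02/6.08)² = 66.8 × 0.02814 = 1.880 μGy/h.
Stay time = 0.120 μGy ÷ 1.880 μGy/h = 0.06383 h.

0.0638 h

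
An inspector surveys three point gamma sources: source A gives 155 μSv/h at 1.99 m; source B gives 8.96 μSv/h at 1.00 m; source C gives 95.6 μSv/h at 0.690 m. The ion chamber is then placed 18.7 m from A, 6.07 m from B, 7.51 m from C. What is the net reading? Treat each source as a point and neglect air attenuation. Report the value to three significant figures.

By superposition, sum each source's inverse-square contribution:
A: 155 × (1.99/18.7)² = 1.755 μSv/h
B: 8.96 × (1.00/6.07)² = 0.2432 μSv/h
C: 95.6 × (0.690/7.51)² = 0.8070 μSv/h
Total = 1.755 + 0.2432 + 0.8070 = 2.805 μSv/h.

2.81 μSv/h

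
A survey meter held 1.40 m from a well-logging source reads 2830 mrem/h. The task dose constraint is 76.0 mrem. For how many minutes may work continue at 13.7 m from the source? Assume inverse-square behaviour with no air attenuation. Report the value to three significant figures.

Intensity scales as (d₁/d₂)², so rate at 13.7 m:
(1.40/13.7)² = 0.01044, so 2830 × 0.01044 = 29.55 mrem/h.
Stay time = 76.0 mrem ÷ 29.55 mrem/h = 2.572 h = 154.3 min.

154 min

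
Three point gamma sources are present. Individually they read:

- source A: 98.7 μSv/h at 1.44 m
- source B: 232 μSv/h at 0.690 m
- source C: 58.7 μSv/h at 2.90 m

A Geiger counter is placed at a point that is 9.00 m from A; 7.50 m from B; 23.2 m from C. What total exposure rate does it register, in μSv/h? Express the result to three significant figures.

By superposition, sum each source's inverse-square contribution:
A: 98.7 × (1.44/9.00)² = 2.527 μSv/h
B: 232 × (0.690/7.50)² = 1.964 μSv/h
C: 58.7 × (2.90/23.2)² = 0.9172 μSv/h
Total = 2.527 + 1.964 + 0.9172 = 5.408 μSv/h.

5.41 μSv/h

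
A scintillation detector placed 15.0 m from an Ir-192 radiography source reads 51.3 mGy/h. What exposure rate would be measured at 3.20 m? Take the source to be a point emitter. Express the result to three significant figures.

1130 mGy/h

Since intensity falls as 1/r², scaling from 15.0 m to 3.20 m:
51.3 × (15.0/3.20)² = 51.3 × 21.97 = 1127 mGy/h.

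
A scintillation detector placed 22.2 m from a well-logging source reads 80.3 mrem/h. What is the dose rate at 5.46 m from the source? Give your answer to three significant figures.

1330 mrem/h

Since intensity falls as 1/r², scaling from 22.2 m to 5.46 m:
80.3 × (22.2/5.46)² = 80.3 × 16.53 = 1327 mrem/h.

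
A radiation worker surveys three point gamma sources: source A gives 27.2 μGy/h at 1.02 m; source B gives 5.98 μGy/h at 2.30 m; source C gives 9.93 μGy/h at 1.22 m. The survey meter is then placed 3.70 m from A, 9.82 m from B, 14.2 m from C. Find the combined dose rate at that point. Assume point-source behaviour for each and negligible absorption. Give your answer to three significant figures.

2.47 μGy/h

Each source contributes Iᵢ·(dᵢ/rᵢ)²; contributions add.
A: 27.2 × (1.02/3.70)² = 2.067 μGy/h
B: 5.98 × (2.30/9.82)² = 0.3280 μGy/h
C: 9.93 × (1.22/14.2)² = 0.07330 μGy/h
Total = 2.067 + 0.3280 + 0.07330 = 2.468 μGy/h.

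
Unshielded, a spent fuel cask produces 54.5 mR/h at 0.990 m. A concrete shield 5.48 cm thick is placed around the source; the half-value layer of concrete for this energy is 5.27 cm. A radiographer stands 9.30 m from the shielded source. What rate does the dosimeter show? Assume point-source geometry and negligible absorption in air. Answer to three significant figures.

Distance alone: (0.990/9.30)² = 0.01133, so 54.5 × 0.01133 = 0.6175 mR/h.
Shield: 5.48/5.27 = 1.040 half-value layers → attenuation 2^(−1.040) = 0.4863.
Combined: 0.6175 × 0.4863 = 0.3003 mR/h.

0.300 mR/h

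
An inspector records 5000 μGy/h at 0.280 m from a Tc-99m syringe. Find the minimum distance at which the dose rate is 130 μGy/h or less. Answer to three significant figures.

1.74 m

By the inverse-square law, d₂ = d₁·√(I₁/I₂).
I₁/I₂ = 5000/130 = 38.46, so d₂ = 0.280 × √38.46 = 1.736 m.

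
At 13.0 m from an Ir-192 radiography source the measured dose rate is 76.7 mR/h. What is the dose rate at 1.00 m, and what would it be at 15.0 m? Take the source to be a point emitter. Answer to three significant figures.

Since intensity falls as 1/r²,
At 1.00 m: (13.0/1.00)² = 169.0, so 76.7 × 169.0 = 12960 mR/h
At 15.0 m: (1.00/15.0)² = 0.004444, so 12960 × 0.004444 = 57.59 mR/h.

13000 mR/h; 57.6 mR/h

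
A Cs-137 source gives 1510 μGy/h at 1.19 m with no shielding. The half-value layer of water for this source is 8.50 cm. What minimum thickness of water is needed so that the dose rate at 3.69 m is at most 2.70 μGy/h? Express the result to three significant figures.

49.8 cm

At 3.69 m, distance alone gives (1.19/3.69)² = 0.1040, so 1510 × 0.1040 = 157.0 μGy/h.
Further attenuation needed: 157.0/2.70 = 58.15.
n = log₂(58.15) = 5.862 half-value layers.
Thickness = 5.862 × 8.50 cm = 49.83 cm.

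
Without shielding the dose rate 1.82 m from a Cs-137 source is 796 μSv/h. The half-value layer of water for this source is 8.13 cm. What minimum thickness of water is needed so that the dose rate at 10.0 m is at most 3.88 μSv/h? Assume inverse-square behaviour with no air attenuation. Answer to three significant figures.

22.5 cm

At 10.0 m, distance alone gives (1.82/10.0)² = 0.03312, so 796 × 0.03312 = 26.36 μSv/h.
Further attenuation needed: 26.36/3.88 = 6.794.
n = log₂(6.794) = 2.764 half-value layers.
Thickness = 2.764 × 8.13 cm = 22.47 cm.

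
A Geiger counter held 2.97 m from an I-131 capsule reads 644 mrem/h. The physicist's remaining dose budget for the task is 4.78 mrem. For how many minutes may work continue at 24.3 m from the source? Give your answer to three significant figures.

29.8 min

By the inverse-square law, rate at 24.3 m:
644 × (2.97/24.3)² = 644 × 0.01494 = 9.621 mrem/h.
Stay time = 4.78 mrem ÷ 9.621 mrem/h = 0.4968 h = 29.81 min.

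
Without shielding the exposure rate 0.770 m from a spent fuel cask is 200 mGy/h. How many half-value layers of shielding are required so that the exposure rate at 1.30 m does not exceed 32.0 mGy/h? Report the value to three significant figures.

1.13 half-value layers

At 1.30 m, distance alone gives 200 × (0.770/1.30)² = 200 × 0.3508 = 70.16 mGy/h.
Further attenuation needed: 70.16/32.0 = 2.192.
n = log₂(2.192) = 1.132 half-value layers.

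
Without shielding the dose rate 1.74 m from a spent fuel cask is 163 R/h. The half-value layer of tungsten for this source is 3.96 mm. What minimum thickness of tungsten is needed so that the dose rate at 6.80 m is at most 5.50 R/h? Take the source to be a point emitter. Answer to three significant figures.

At 6.80 m, distance alone gives (1.74/6.80)² = 0.06548, so 163 × 0.06548 = 10.67 R/h.
Further attenuation needed: 10.67/5.50 = 1.940.
n = log₂(1.940) = 0.9561 half-value layers.
Thickness = 0.9561 × 3.96 mm = 3.786 mm.

3.79 mm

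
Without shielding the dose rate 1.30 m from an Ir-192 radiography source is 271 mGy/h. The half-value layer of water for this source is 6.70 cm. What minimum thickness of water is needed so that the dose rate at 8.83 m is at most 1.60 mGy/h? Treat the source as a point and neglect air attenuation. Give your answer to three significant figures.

12.6 cm

At 8.83 m, distance alone gives 271 × (1.30/8.83)² = 271 × 0.02168 = 5.875 mGy/h.
Further attenuation needed: 5.875/1.60 = 3.672.
n = log₂(3.672) = 1.877 half-value layers.
Thickness = 1.877 × 6.70 cm = 12.58 cm.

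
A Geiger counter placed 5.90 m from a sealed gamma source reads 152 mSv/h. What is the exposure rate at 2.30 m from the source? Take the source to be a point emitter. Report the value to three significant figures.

1000 mSv/h

Since intensity falls as 1/r², scaling from 5.90 m to 2.30 m:
152 × (5.90/2.30)² = 152 × 6.580 = 1000 mSv/h.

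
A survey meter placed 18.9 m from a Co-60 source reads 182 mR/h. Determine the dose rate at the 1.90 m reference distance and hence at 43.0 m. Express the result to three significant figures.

Intensity scales as (d₁/d₂)², so
At 1.90 m: (18.9/1.90)² = 98.95, so 182 × 98.95 = 18010 mR/h
At 43.0 m: 18010 × (1.90/43.0)² = 18010 × 0.001952 = 35.16 mR/h.

18000 mR/h; 35.2 mR/h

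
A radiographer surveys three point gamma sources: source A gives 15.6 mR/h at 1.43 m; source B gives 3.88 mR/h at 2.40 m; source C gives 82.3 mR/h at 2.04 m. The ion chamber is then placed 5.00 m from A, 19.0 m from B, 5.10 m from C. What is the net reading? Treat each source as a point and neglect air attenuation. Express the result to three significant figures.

14.5 mR/h

Each source contributes Iᵢ·(dᵢ/rᵢ)²; contributions add.
A: 15.6 × (1.43/5.00)² = 1.276 mR/h
B: 3.88 × (2.40/19.0)² = 0.06191 mR/h
C: 82.3 × (2.04/5.10)² = 13.17 mR/h
Total = 1.276 + 0.06191 + 13.17 = 14.51 mR/h.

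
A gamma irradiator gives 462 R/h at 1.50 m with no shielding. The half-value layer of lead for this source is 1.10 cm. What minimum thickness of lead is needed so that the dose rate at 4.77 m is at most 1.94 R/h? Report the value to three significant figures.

5.01 cm

At 4.77 m, distance alone gives (1.50/4.77)² = 0.09889, so 462 × 0.09889 = 45.69 R/h.
Further attenuation needed: 45.69/1.94 = 23.55.
n = log₂(23.55) = 4.558 half-value layers.
Thickness = 4.558 × 1.10 cm = 5.014 cm.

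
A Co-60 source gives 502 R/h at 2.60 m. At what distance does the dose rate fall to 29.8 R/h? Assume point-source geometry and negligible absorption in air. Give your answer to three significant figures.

10.7 m

Intensity scales as (d₁/d₂)², so d₂ = d₁·√(I₁/I₂).
I₁/I₂ = 502/29.8 = 16.85, so d₂ = 2.60 × √16.85 = 10.67 m.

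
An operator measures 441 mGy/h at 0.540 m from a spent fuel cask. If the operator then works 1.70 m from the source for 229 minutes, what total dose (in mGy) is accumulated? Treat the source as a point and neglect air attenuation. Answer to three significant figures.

170 mGy

Applying the 1/r² law, rate at 1.70 m:
(0.540/1.70)² = 0.1009, so 441 × 0.1009 = 44.50 mGy/h.
Dose = rate × time = 44.50 mGy/h × 3.817 h = 169.9 mGy.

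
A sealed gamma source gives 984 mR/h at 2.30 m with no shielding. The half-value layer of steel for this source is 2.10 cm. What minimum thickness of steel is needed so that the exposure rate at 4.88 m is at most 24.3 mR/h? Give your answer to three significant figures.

At 4.88 m, distance alone gives (2.30/4.88)² = 0.2221, so 984 × 0.2221 = 218.5 mR/h.
Further attenuation needed: 218.5/24.3 = 8.992.
n = log₂(8.992) = 3.169 half-value layers.
Thickness = 3.169 × 2.10 cm = 6.655 cm.

6.66 cm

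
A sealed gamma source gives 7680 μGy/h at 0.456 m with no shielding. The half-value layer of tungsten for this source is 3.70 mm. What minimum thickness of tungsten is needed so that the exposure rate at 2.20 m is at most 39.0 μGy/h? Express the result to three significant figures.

11.4 mm

At 2.20 m, distance alone gives 7680 × (0.456/2.20)² = 7680 × 0.04296 = 329.9 μGy/h.
Further attenuation needed: 329.9/39.0 = 8.459.
n = log₂(8.459) = 3.080 half-value layers.
Thickness = 3.080 × 3.70 mm = 11.40 mm.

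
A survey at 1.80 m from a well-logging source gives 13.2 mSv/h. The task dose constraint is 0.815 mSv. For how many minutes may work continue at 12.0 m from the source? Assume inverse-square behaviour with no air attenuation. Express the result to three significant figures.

165 min

Since intensity falls as 1/r², rate at 12.0 m:
13.2 × (1.80/12.0)² = 13.2 × 0.02250 = 0.2970 mSv/h.
Stay time = 0.815 mSv ÷ 0.2970 mSv/h = 2.744 h = 164.6 min.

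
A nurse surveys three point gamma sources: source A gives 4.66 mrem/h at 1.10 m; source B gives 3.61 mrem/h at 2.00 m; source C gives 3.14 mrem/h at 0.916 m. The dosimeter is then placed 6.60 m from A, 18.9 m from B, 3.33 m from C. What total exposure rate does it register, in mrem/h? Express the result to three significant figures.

Each source contributes Iᵢ·(dᵢ/rᵢ)²; contributions add.
A: 4.66 × (1.10/6.60)² = 0.1294 mrem/h
B: 3.61 × (2.00/18.9)² = 0.04042 mrem/h
C: 3.14 × (0.916/3.33)² = 0.2376 mrem/h
Total = 0.1294 + 0.04042 + 0.2376 = 0.4074 mrem/h.

0.407 mrem/h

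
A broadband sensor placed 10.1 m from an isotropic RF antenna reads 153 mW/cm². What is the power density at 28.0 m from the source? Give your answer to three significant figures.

19.9 mW/cm²

Using I₁d₁² = I₂d₂², scaling from 10.1 m to 28.0 m:
(10.1/28.0)² = 0.1301, so 153 × 0.1301 = 19.91 mW/cm².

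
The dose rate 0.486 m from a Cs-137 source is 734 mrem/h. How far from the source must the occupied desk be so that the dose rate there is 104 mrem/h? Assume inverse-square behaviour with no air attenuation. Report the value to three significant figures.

1.29 m

Applying the 1/r² law, d₂ = d₁·√(I₁/I₂).
I₁/I₂ = 734/104 = 7.058, so d₂ = 0.486 × √7.058 = 1.291 m.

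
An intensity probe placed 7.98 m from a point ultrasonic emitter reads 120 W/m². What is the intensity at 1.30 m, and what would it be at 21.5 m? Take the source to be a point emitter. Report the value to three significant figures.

4520 W/m²; 16.5 W/m²

Intensity scales as (d₁/d₂)², so
At 1.30 m: 120 × (7.98/1.30)² = 120 × 37.68 = 4522 W/m²
At 21.5 m: (1.30/21.5)² = 0.003656, so 4522 × 0.003656 = 16.53 W/m².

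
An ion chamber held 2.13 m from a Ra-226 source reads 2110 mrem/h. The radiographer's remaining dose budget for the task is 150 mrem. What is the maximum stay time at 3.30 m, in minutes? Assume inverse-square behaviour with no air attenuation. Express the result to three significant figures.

10.2 min

Since intensity falls as 1/r², rate at 3.30 m:
(2.13/3.30)² = 0.4166, so 2110 × 0.4166 = 879.0 mrem/h.
Stay time = 150 mrem ÷ 879.0 mrem/h = 0.1706 h = 10.24 min.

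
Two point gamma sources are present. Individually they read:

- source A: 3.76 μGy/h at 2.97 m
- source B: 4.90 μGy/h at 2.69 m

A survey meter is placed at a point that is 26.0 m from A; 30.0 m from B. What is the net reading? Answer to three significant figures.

Each source contributes Iᵢ·(dᵢ/rᵢ)²; contributions add.
A: 3.76 × (2.97/26.0)² = 0.04906 μGy/h
B: 4.90 × (2.69/30.0)² = 0.03940 μGy/h
Total = 0.04906 + 0.03940 = 0.08846 μGy/h.

0.0885 μGy/h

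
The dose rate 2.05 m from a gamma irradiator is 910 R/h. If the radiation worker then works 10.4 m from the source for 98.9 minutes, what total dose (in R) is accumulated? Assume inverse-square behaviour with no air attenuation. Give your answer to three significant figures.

58.3 R

By the inverse-square law, rate at 10.4 m:
(2.05/10.4)² = 0.03885, so 910 × 0.03885 = 35.35 R/h.
Dose = rate × time = 35.35 R/h × 1.648 h = 58.26 R.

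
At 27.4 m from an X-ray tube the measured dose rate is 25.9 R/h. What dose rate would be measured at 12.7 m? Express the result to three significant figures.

Using I₁d₁² = I₂d₂², scaling from 27.4 m to 12.7 m:
25.9 × (27.4/12.7)² = 25.9 × 4.655 = 120.6 R/h.

121 R/h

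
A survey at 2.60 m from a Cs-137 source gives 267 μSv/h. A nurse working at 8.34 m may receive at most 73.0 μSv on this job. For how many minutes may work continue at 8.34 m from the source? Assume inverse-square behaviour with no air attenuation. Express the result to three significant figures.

169 min

By the inverse-square law, rate at 8.34 m:
267 × (2.60/8.34)² = 267 × 0.09719 = 25.95 μSv/h.
Stay time = 73.0 μSv ÷ 25.95 μSv/h = 2.813 h = 168.8 min.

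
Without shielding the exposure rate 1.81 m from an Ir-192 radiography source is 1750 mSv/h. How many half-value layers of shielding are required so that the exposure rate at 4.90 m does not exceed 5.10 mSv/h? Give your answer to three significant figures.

At 4.90 m, distance alone gives 1750 × (1.81/4.90)² = 1750 × 0.1364 = 238.7 mSv/h.
Further attenuation needed: 238.7/5.10 = 46.80.
n = log₂(46.80) = 5.548 half-value layers.

5.55 half-value layers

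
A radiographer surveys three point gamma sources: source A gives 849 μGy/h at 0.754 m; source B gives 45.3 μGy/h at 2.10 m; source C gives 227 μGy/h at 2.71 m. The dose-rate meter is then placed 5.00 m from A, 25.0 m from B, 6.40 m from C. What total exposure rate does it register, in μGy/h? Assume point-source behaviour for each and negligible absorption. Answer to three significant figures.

By superposition, sum each source's inverse-square contribution:
A: 849 × (0.754/5.00)² = 19.31 μGy/h
B: 45.3 × (2.10/25.0)² = 0.3196 μGy/h
C: 227 × (2.71/6.40)² = 40.70 μGy/h
Total = 19.31 + 0.3196 + 40.70 = 60.33 μGy/h.

60.3 μGy/h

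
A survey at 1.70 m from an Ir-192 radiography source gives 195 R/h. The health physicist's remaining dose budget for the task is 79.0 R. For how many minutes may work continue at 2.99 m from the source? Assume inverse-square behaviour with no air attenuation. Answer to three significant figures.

75.2 min

Since intensity falls as 1/r², rate at 2.99 m:
195 × (1.70/2.99)² = 195 × 0.3233 = 63.04 R/h.
Stay time = 79.0 R ÷ 63.04 R/h = 1.253 h = 75.18 min.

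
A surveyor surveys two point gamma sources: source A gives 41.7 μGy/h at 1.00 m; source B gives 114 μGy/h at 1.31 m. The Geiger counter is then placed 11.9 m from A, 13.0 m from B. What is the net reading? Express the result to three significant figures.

By superposition, sum each source's inverse-square contribution:
A: 41.7 × (1.00/11.9)² = 0.2945 μGy/h
B: 114 × (1.31/13.0)² = 1.158 μGy/h
Total = 0.2945 + 1.158 = 1.452 μGy/h.

1.45 μGy/h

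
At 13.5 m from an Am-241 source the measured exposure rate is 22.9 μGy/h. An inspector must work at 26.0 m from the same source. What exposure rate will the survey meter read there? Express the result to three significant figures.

Using I₁d₁² = I₂d₂², scaling from 13.5 m to 26.0 m:
22.9 × (13.5/26.0)² = 22.9 × 0.2696 = 6.174 μGy/h.

6.17 μGy/h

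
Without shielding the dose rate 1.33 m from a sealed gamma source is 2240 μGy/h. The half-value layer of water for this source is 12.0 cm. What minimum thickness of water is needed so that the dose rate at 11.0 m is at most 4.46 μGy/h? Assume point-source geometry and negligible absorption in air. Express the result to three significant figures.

At 11.0 m, distance alone gives (1.33/11.0)² = 0.01462, so 2240 × 0.01462 = 32.75 μGy/h.
Further attenuation needed: 32.75/4.46 = 7.343.
n = log₂(7.343) = 2.876 half-value layers.
Thickness = 2.876 × 12.0 cm = 34.51 cm.

34.5 cm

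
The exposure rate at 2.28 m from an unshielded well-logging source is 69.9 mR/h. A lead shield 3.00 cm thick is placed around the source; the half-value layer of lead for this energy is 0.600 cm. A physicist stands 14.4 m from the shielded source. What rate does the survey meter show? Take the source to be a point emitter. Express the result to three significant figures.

0.0548 mR/h

Distance alone: (2.28/14.4)² = 0.02507, so 69.9 × 0.02507 = 1.752 mR/h.
Shield: 3.00/0.600 = 5.000 half-value layers → attenuation 2^(−5.000) = 0.03125.
Combined: 1.752 × 0.03125 = 0.05475 mR/h.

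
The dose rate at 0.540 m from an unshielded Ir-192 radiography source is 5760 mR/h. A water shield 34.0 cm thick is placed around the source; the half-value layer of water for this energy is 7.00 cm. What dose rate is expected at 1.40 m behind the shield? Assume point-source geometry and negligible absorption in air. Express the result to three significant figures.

Distance alone: 5760 × (0.540/1.40)² = 5760 × 0.1488 = 857.1 mR/h.
Shield: 34.0/7.00 = 4.857 half-value layers → attenuation 2^(−4.857) = 0.03451.
Combined: 857.1 × 0.03451 = 29.58 mR/h.

29.6 mR/h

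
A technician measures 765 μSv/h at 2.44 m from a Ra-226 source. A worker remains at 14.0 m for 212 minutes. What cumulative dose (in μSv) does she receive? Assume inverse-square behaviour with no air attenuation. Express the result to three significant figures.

Intensity scales as (d₁/d₂)², so rate at 14.0 m:
(2.44/14.0)² = 0.03038, so 765 × 0.03038 = 23.24 μSv/h.
Dose = rate × time = 23.24 μSv/h × 3.533 h = 82.11 μSv.

82.1 μSv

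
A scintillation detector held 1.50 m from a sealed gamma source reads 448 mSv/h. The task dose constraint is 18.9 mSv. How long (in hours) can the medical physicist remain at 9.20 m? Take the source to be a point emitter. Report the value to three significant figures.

1.59 h

By the inverse-square law, rate at 9.20 m:
448 × (1.50/9.20)² = 448 × 0.02658 = 11.91 mSv/h.
Stay time = 18.9 mSv ÷ 11.91 mSv/h = 1.587 h.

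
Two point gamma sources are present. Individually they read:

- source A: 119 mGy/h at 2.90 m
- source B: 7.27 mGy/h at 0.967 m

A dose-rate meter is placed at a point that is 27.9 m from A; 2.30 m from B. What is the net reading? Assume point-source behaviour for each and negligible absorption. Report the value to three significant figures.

2.57 mGy/h

Each source contributes Iᵢ·(dᵢ/rᵢ)²; contributions add.
A: 119 × (2.90/27.9)² = 1.286 mGy/h
B: 7.27 × (0.967/2.30)² = 1.285 mGy/h
Total = 1.286 + 1.285 = 2.571 mGy/h.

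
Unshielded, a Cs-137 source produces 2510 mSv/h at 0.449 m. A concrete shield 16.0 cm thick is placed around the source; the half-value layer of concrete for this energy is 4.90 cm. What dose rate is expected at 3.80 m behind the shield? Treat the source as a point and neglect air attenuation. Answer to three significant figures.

3.64 mSv/h

Distance alone: (0.449/3.80)² = 0.01396, so 2510 × 0.01396 = 35.04 mSv/h.
Shield: 16.0/4.90 = 3.265 half-value layers → attenuation 2^(−3.265) = 0.1040.
Combined: 35.04 × 0.1040 = 3.644 mSv/h.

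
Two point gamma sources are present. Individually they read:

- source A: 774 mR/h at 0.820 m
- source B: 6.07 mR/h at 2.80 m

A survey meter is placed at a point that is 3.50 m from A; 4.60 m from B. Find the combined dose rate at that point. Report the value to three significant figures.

Each source contributes Iᵢ·(dᵢ/rᵢ)²; contributions add.
A: 774 × (0.820/3.50)² = 42.48 mR/h
B: 6.07 × (2.80/4.60)² = 2.249 mR/h
Total = 42.48 + 2.249 = 44.73 mR/h.

44.7 mR/h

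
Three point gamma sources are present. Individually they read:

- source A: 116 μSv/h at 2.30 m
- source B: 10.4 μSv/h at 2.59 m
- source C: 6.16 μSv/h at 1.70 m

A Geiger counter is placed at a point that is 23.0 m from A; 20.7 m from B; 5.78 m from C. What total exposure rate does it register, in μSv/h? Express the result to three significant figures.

Each source contributes Iᵢ·(dᵢ/rᵢ)²; contributions add.
A: 116 × (2.30/23.0)² = 1.160 μSv/h
B: 10.4 × (2.59/20.7)² = 0.1628 μSv/h
C: 6.16 × (1.70/5.78)² = 0.5329 μSv/h
Total = 1.160 + 0.1628 + 0.5329 = 1.856 μSv/h.

1.86 μSv/h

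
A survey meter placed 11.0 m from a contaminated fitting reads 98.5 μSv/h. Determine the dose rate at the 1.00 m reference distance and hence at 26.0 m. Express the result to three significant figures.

Using I₁d₁² = I₂d₂²,
At 1.00 m: (11.0/1.00)² = 121.0, so 98.5 × 121.0 = 11920 μSv/h
At 26.0 m: (1.00/26.0)² = 0.001479, so 11920 × 0.001479 = 17.63 μSv/h.

11900 μSv/h; 17.6 μSv/h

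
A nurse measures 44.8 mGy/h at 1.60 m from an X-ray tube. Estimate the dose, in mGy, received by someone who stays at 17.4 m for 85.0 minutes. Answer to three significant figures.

0.537 mGy

By the inverse-square law, rate at 17.4 m:
(1.60/17.4)² = 0.008456, so 44.8 × 0.008456 = 0.3788 mGy/h.
Dose = rate × time = 0.3788 mGy/h × 1.417 h = 0.5368 mGy.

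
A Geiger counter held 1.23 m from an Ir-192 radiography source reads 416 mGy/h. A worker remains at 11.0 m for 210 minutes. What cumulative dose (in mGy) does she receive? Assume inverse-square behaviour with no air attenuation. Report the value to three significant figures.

Applying the 1/r² law, rate at 11.0 m:
416 × (1.23/11.0)² = 416 × 0.01250 = 5.200 mGy/h.
Dose = rate × time = 5.200 mGy/h × 3.500 h = 18.20 mGy.

18.2 mGy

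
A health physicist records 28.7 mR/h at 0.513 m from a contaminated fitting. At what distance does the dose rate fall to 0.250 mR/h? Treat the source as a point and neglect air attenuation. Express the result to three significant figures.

Applying the 1/r² law, d₂ = d₁·√(I₁/I₂).
I₁/I₂ = 28.7/0.250 = 114.8, so d₂ = 0.513 × √114.8 = 5.497 m.

5.50 m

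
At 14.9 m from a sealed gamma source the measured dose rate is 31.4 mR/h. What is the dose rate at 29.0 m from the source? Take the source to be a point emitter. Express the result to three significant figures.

Applying the 1/r² law, scaling from 14.9 m to 29.0 m:
(14.9/29.0)² = 0.2640, so 31.4 × 0.2640 = 8.290 mR/h.

8.29 mR/h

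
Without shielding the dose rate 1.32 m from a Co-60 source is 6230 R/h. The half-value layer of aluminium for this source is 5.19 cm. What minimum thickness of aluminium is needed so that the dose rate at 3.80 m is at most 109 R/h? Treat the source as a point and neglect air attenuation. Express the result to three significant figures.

14.5 cm

At 3.80 m, distance alone gives (1.32/3.80)² = 0.1207, so 6230 × 0.1207 = 752.0 R/h.
Further attenuation needed: 752.0/109 = 6.899.
n = log₂(6.899) = 2.786 half-value layers.
Thickness = 2.786 × 5.19 cm = 14.46 cm.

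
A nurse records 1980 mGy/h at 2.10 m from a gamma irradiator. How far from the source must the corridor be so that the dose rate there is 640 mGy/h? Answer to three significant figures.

3.69 m

Using I₁d₁² = I₂d₂², d₂ = d₁·√(I₁/I₂).
I₁/I₂ = 1980/640 = 3.094, so d₂ = 2.10 × √3.094 = 3.694 m.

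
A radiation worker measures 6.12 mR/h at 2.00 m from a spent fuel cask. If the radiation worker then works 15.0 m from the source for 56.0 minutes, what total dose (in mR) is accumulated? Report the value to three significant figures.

Since intensity falls as 1/r², rate at 15.0 m:
6.12 × (2.00/15.0)² = 6.12 × 0.01778 = 0.1088 mR/h.
Dose = rate × time = 0.1088 mR/h × 0.9333 h = 0.1015 mR.

0.102 mR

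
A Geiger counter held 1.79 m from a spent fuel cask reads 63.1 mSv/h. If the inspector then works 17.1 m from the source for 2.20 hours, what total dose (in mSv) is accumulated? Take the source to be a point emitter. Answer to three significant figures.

1.52 mSv

Since intensity falls as 1/r², rate at 17.1 m:
63.1 × (1.79/17.1)² = 63.1 × 0.01096 = 0.6916 mSv/h.
Dose = rate × time = 0.6916 mSv/h × 2.200 h = 1.522 mSv.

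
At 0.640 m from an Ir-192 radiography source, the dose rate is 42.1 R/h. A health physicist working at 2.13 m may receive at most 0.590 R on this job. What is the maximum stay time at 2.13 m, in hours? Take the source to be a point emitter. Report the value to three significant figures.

By the inverse-square law, rate at 2.13 m:
(0.640/2.13)² = 0.09028, so 42.1 × 0.09028 = 3.801 R/h.
Stay time = 0.590 R ÷ 3.801 R/h = 0.1552 h.

0.155 h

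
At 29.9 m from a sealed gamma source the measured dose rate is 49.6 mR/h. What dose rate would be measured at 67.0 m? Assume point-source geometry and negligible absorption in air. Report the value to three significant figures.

By the inverse-square law, scaling from 29.9 m to 67.0 m:
49.6 × (29.9/67.0)² = 49.6 × 0.1992 = 9.880 mR/h.

9.88 mR/h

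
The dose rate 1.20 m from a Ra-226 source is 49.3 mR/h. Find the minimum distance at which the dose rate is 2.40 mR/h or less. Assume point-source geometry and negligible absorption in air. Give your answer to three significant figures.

5.44 m

Intensity scales as (d₁/d₂)², so d₂ = d₁·√(I₁/I₂).
I₁/I₂ = 49.3/2.40 = 20.54, so d₂ = 1.20 × √20.54 = 5.439 m.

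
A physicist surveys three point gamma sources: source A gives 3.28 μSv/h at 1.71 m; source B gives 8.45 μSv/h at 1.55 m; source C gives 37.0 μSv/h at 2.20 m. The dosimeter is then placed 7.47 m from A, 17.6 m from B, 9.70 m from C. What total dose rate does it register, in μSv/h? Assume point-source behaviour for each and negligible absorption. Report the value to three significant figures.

2.14 μSv/h

Each source contributes Iᵢ·(dᵢ/rᵢ)²; contributions add.
A: 3.28 × (1.71/7.47)² = 0.1719 μSv/h
B: 8.45 × (1.55/17.6)² = 0.06554 μSv/h
C: 37.0 × (2.20/9.70)² = 1.903 μSv/h
Total = 0.1719 + 0.06554 + 1.903 = 2.140 μSv/h.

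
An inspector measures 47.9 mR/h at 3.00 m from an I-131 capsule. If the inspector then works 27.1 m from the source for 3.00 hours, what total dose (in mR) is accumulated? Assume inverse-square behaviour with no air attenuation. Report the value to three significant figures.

1.76 mR

Applying the 1/r² law, rate at 27.1 m:
47.9 × (3.00/27.1)² = 47.9 × 0.01225 = 0.5868 mR/h.
Dose = rate × time = 0.5868 mR/h × 3.000 h = 1.760 mR.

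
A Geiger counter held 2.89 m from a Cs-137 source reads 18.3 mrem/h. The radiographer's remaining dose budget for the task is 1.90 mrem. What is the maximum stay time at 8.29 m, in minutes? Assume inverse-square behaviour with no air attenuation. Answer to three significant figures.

51.3 min

By the inverse-square law, rate at 8.29 m:
(2.89/8.29)² = 0.1215, so 18.3 × 0.1215 = 2.223 mrem/h.
Stay time = 1.90 mrem ÷ 2.223 mrem/h = 0.8547 h = 51.28 min.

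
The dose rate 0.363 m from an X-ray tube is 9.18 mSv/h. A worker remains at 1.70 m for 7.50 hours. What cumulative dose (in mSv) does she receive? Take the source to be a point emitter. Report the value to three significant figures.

3.14 mSv

Applying the 1/r² law, rate at 1.70 m:
(0.363/1.70)² = 0.04559, so 9.18 × 0.04559 = 0.4185 mSv/h.
Dose = rate × time = 0.4185 mSv/h × 7.500 h = 3.139 mSv.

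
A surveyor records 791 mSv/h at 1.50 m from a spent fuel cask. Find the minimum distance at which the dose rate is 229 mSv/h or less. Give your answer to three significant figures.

Intensity scales as (d₁/d₂)², so d₂ = d₁·√(I₁/I₂).
I₁/I₂ = 791/229 = 3.454, so d₂ = 1.50 × √3.454 = 2.788 m.

2.79 m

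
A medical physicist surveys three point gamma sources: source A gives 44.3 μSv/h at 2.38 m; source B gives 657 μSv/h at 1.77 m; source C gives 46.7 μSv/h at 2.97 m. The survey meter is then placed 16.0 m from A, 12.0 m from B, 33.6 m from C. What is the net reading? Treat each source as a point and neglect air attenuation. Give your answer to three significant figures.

15.6 μSv/h

Each source contributes Iᵢ·(dᵢ/rᵢ)²; contributions add.
A: 44.3 × (2.38/16.0)² = 0.9802 μSv/h
B: 657 × (1.77/12.0)² = 14.29 μSv/h
C: 46.7 × (2.97/33.6)² = 0.3649 μSv/h
Total = 0.9802 + 14.29 + 0.3649 = 15.64 μSv/h.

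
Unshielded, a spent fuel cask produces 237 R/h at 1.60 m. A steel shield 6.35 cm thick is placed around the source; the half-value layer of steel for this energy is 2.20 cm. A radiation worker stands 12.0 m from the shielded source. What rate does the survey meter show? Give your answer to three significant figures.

Distance alone: 237 × (1.60/12.0)² = 237 × 0.01778 = 4.214 R/h.
Shield: 6.35/2.20 = 2.886 half-value layers → attenuation 2^(−2.886) = 0.1353.
Combined: 4.214 × 0.1353 = 0.5702 R/h.

0.570 R/h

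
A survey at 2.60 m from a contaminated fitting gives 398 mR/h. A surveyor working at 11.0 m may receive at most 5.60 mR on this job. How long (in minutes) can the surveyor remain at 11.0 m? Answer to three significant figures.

15.1 min

Using I₁d₁² = I₂d₂², rate at 11.0 m:
398 × (2.60/11.0)² = 398 × 0.05587 = 22.24 mR/h.
Stay time = 5.60 mR ÷ 22.24 mR/h = 0.2518 h = 15.11 min.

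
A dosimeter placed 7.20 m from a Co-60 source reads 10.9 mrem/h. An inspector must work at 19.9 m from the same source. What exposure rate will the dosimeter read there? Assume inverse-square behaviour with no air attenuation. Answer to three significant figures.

Using I₁d₁² = I₂d₂², scaling from 7.20 m to 19.9 m:
10.9 × (7.20/19.9)² = 10.9 × 0.1309 = 1.427 mrem/h.

1.43 mrem/h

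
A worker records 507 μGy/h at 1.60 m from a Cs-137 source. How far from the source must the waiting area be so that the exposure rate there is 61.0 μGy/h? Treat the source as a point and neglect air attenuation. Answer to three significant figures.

4.61 m

Since intensity falls as 1/r², d₂ = d₁·√(I₁/I₂).
I₁/I₂ = 507/61.0 = 8.311, so d₂ = 1.60 × √8.311 = 4.613 m.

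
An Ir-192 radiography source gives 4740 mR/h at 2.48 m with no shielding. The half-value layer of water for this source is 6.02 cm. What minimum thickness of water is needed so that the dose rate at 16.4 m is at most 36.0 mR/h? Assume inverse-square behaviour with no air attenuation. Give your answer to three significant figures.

At 16.4 m, distance alone gives 4740 × (2.48/16.4)² = 4740 × 0.02287 = 108.4 mR/h.
Further attenuation needed: 108.4/36.0 = 3.011.
n = log₂(3.011) = 1.590 half-value layers.
Thickness = 1.590 × 6.02 cm = 9.572 cm.

9.57 cm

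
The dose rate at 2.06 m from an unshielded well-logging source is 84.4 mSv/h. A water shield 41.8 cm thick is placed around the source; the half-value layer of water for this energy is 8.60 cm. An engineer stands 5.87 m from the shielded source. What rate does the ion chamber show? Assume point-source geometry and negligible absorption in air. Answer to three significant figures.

0.358 mSv/h

Distance alone: 84.4 × (2.06/5.87)² = 84.4 × 0.1232 = 10.40 mSv/h.
Shield: 41.8/8.60 = 4.860 half-value layers → attenuation 2^(−4.860) = 0.03443.
Combined: 10.40 × 0.03443 = 0.3581 mSv/h.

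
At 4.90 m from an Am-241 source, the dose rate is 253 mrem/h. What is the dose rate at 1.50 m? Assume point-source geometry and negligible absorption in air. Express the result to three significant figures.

2700 mrem/h

Applying the 1/r² law, the rate at 1.50 m is
(4.90/1.50)² = 10.67, so 253 × 10.67 = 2700 mrem/h.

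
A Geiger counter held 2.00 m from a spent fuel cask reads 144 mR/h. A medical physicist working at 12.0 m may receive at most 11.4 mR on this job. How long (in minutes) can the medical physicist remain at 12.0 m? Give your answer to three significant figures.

171 min

Using I₁d₁² = I₂d₂², rate at 12.0 m:
(2.00/12.0)² = 0.02778, so 144 × 0.02778 = 4.000 mR/h.
Stay time = 11.4 mR ÷ 4.000 mR/h = 2.850 h = 171.0 min.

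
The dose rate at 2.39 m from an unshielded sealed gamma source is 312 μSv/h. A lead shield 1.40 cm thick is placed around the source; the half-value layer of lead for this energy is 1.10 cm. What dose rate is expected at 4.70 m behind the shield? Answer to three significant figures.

Distance alone: (2.39/4.70)² = 0.2586, so 312 × 0.2586 = 80.68 μSv/h.
Shield: 1.40/1.10 = 1.273 half-value layers → attenuation 2^(−1.273) = 0.4138.
Combined: 80.68 × 0.4138 = 33.39 μSv/h.

33.4 μSv/h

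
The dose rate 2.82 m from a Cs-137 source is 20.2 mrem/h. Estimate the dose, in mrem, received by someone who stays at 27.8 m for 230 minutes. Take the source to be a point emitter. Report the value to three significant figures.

By the inverse-square law, rate at 27.8 m:
20.2 × (2.82/27.8)² = 20.2 × 0.01029 = 0.2079 mrem/h.
Dose = rate × time = 0.2079 mrem/h × 3.833 h = 0.7969 mrem.

0.797 mrem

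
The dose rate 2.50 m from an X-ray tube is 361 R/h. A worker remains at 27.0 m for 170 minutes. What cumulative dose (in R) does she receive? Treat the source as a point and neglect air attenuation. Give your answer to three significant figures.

Applying the 1/r² law, rate at 27.0 m:
361 × (2.50/27.0)² = 361 × 0.008573 = 3.095 R/h.
Dose = rate × time = 3.095 R/h × 2.833 h = 8.768 R.

8.77 R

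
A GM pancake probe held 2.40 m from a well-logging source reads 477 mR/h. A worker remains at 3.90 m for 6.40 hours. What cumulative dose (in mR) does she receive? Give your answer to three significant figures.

Using I₁d₁² = I₂d₂², rate at 3.90 m:
477 × (2.40/3.90)² = 477 × 0.3787 = 180.6 mR/h.
Dose = rate × time = 180.6 mR/h × 6.400 h = 1156 mR.

1160 mR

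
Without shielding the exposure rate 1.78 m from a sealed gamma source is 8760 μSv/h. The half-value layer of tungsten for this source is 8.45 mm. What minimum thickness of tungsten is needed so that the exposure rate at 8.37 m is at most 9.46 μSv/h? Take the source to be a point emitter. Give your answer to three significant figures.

At 8.37 m, distance alone gives 8760 × (1.78/8.37)² = 8760 × 0.04523 = 396.2 μSv/h.
Further attenuation needed: 396.2/9.46 = 41.88.
n = log₂(41.88) = 5.388 half-value layers.
Thickness = 5.388 × 8.45 mm = 45.53 mm.

45.5 mm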